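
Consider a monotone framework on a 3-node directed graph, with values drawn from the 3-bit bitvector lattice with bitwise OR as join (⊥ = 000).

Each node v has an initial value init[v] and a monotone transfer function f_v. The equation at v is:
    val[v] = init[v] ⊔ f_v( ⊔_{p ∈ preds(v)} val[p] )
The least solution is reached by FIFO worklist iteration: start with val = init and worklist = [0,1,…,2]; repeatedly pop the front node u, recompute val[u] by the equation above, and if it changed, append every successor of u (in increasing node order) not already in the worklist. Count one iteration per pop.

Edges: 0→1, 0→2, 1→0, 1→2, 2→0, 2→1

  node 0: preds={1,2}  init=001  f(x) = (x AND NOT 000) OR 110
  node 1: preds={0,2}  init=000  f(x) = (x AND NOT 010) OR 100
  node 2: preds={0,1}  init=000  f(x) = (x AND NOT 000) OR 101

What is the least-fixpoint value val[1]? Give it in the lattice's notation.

101

Worklist (5 pops):
  #1 pop 0: in=000 → 111 (was 001); enqueue []
  #2 pop 1: in=111 → 101 (was 000); enqueue [0]
  #3 pop 2: in=111 → 111 (was 000); enqueue [1]
  #4 pop 0: in=111 → 111 (no change)
  #5 pop 1: in=111 → 101 (no change)

Fixpoint:
  val[0] = 111
  val[1] = 101
  val[2] = 111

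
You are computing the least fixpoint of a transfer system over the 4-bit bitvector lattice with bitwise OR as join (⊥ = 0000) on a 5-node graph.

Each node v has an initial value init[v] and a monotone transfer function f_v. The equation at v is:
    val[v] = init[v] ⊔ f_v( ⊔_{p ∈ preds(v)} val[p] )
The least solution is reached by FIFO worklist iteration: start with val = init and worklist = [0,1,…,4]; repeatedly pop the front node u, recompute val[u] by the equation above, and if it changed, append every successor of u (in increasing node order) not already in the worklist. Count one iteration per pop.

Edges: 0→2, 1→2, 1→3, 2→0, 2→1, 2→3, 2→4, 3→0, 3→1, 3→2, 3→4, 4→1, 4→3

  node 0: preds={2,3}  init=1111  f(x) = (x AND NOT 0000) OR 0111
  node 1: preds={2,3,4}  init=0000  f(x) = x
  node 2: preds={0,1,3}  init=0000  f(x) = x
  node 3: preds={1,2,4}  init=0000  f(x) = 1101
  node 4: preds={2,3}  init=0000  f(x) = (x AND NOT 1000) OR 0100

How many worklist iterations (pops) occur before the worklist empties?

9

Iteration log — 9 steps:
  step 1. node 0  ⊔preds=0000  new=1111  stable
  step 2. node 1  ⊔preds=0000  new=0000  stable
  step 3. node 2  ⊔preds=1111  new=1111  old=0000  +wl: 0,1
  step 4. node 3  ⊔preds=1111  new=1101  old=0000  +wl: 2
  step 5. node 4  ⊔preds=1111  new=0111  old=0000  +wl: 3
  step 6. node 0  ⊔preds=1111  new=1111  stable
  step 7. node 1  ⊔preds=1111  new=1111  old=0000  +wl: 
  step 8. node 2  ⊔preds=1111  new=1111  stable
  step 9. node 3  ⊔preds=1111  new=1101  stable

Least fixpoint reached:
  node 0: 1111
  node 1: 1111
  node 2: 1111
  node 3: 1101
  node 4: 0111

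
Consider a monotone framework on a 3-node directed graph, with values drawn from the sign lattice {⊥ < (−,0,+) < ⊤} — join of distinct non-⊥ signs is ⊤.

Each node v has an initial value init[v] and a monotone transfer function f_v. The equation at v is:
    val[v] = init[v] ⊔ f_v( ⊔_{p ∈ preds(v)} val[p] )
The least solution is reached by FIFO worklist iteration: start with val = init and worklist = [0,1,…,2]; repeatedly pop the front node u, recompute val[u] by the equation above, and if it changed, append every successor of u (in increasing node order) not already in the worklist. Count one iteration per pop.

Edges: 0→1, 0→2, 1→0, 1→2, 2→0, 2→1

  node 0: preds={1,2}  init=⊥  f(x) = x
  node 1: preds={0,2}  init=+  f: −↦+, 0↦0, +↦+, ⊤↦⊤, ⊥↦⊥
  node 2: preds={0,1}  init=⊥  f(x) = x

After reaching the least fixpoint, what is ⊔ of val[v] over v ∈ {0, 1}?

Worklist (5 pops):
  #1 pop 0: in=+ → + (was ⊥); enqueue []
  #2 pop 1: in=+ → + (no change)
  #3 pop 2: in=+ → + (was ⊥); enqueue [0,1]
  #4 pop 0: in=+ → + (no change)
  #5 pop 1: in=+ → + (no change)

Fixpoint:
  val[0] = +
  val[1] = +
  val[2] = +

+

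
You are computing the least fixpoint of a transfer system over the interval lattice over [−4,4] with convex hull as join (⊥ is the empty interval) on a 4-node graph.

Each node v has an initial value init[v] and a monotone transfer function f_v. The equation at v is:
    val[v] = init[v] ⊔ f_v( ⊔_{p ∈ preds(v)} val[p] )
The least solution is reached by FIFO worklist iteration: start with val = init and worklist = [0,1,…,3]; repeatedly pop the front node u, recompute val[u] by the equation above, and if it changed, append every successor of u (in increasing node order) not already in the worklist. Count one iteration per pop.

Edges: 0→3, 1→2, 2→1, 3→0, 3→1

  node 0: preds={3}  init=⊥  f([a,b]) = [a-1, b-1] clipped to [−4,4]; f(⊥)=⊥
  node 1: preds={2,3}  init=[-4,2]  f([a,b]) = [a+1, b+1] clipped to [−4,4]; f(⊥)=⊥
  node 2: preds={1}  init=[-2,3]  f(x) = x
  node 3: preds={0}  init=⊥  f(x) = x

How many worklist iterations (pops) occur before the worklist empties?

5

Trace (5 dequeues):
  [1] u=0 | in ⊥ | out ⊥ | ==
  [2] u=1 | in [-2,3] | out [-4,4] | prev [-4,2] | push {}
  [3] u=2 | in [-4,4] | out [-4,4] | prev [-2,3] | push {1}
  [4] u=3 | in ⊥ | out ⊥ | ==
  [5] u=1 | in [-4,4] | out [-4,4] | ==

Converged values:
  [0] ⊥
  [1] [-4,4]
  [2] [-4,4]
  [3] ⊥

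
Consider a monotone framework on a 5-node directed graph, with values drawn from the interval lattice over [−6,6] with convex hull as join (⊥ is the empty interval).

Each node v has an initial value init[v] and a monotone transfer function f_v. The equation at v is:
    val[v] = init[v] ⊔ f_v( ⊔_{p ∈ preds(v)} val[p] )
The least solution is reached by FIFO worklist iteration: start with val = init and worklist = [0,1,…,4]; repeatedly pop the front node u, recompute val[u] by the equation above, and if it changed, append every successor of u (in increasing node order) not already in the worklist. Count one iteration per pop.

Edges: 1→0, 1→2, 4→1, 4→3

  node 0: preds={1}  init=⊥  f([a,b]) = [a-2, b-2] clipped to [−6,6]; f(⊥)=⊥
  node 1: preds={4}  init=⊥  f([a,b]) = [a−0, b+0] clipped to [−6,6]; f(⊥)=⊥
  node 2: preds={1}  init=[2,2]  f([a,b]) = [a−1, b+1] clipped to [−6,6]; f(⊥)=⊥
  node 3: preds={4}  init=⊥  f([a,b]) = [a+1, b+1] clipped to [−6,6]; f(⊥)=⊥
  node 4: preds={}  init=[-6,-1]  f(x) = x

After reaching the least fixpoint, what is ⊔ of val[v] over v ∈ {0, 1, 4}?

Worklist (6 pops):
  #1 pop 0: in=⊥ → ⊥ (no change)
  #2 pop 1: in=[-6,-1] → [-6,-1] (was ⊥); enqueue [0]
  #3 pop 2: in=[-6,-1] → [-6,2] (was [2,2]); enqueue []
  #4 pop 3: in=[-6,-1] → [-5,0] (was ⊥); enqueue []
  #5 pop 4: in=⊥ → [-6,-1] (no change)
  #6 pop 0: in=[-6,-1] → [-6,-3] (was ⊥); enqueue []

Fixpoint:
  val[0] = [-6,-3]
  val[1] = [-6,-1]
  val[2] = [-6,2]
  val[3] = [-5,0]
  val[4] = [-6,-1]

[-6,-1]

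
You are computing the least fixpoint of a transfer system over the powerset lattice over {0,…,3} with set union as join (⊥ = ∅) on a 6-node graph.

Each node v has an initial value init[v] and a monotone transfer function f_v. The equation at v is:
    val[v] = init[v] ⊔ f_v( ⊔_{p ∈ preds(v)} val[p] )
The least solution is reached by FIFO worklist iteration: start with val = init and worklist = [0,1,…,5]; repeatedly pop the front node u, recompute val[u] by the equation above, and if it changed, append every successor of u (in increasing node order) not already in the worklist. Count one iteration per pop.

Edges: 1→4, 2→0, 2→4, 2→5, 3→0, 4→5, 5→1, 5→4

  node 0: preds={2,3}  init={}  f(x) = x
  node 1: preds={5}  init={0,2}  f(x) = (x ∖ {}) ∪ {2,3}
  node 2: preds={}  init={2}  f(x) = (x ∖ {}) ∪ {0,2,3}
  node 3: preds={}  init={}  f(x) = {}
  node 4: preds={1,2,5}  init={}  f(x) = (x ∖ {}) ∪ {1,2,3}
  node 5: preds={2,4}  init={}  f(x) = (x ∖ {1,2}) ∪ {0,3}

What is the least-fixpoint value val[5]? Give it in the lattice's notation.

Worklist (9 pops):
  #1 pop 0: in={2} → {2} (was {}); enqueue []
  #2 pop 1: in={} → {0,2,3} (was {0,2}); enqueue []
  #3 pop 2: in={} → {0,2,3} (was {2}); enqueue [0]
  #4 pop 3: in={} → {} (no change)
  #5 pop 4: in={0,2,3} → {0,1,2,3} (was {}); enqueue []
  #6 pop 5: in={0,1,2,3} → {0,3} (was {}); enqueue [1,4]
  #7 pop 0: in={0,2,3} → {0,2,3} (was {2}); enqueue []
  #8 pop 1: in={0,3} → {0,2,3} (no change)
  #9 pop 4: in={0,2,3} → {0,1,2,3} (no change)

Fixpoint:
  val[0] = {0,2,3}
  val[1] = {0,2,3}
  val[2] = {0,2,3}
  val[3] = {}
  val[4] = {0,1,2,3}
  val[5] = {0,3}

{0,3}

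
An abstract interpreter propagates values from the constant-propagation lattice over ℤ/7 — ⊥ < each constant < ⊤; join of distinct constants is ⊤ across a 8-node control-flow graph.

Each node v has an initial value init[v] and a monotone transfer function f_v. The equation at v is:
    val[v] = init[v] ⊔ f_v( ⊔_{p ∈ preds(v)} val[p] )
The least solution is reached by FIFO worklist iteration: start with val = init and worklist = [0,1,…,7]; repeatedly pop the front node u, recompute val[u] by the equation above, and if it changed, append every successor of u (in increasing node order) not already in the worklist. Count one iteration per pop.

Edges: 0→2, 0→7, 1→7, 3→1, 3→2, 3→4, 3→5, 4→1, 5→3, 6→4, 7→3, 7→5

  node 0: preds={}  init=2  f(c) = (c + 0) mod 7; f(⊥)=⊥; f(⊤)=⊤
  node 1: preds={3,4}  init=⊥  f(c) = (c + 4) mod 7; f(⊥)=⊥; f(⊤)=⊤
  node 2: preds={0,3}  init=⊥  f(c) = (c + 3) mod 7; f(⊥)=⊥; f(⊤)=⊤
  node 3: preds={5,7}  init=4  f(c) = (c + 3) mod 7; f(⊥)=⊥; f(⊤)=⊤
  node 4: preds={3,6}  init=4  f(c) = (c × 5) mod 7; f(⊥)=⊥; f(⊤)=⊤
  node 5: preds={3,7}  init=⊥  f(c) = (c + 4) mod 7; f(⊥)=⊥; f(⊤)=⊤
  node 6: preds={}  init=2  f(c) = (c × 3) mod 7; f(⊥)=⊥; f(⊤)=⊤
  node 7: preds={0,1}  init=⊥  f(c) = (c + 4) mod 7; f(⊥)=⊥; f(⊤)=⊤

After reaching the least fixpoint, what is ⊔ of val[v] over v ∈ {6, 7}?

⊤

Worklist (16 pops):
  #1 pop 0: in=⊥ → 2 (no change)
  #2 pop 1: in=4 → 1 (was ⊥); enqueue []
  #3 pop 2: in=⊤ → ⊤ (was ⊥); enqueue []
  #4 pop 3: in=⊥ → 4 (no change)
  #5 pop 4: in=⊤ → ⊤ (was 4); enqueue [1]
  #6 pop 5: in=4 → 1 (was ⊥); enqueue [3]
  #7 pop 6: in=⊥ → 2 (no change)
  #8 pop 7: in=⊤ → ⊤ (was ⊥); enqueue [5]
  #9 pop 1: in=⊤ → ⊤ (was 1); enqueue [7]
  #10 pop 3: in=⊤ → ⊤ (was 4); enqueue [1,2,4]
  #11 pop 5: in=⊤ → ⊤ (was 1); enqueue [3]
  #12 pop 7: in=⊤ → ⊤ (no change)
  #13 pop 1: in=⊤ → ⊤ (no change)
  #14 pop 2: in=⊤ → ⊤ (no change)
  #15 pop 4: in=⊤ → ⊤ (no change)
  #16 pop 3: in=⊤ → ⊤ (no change)

Fixpoint:
  val[0] = 2
  val[1] = ⊤
  val[2] = ⊤
  val[3] = ⊤
  val[4] = ⊤
  val[5] = ⊤
  val[6] = 2
  val[7] = ⊤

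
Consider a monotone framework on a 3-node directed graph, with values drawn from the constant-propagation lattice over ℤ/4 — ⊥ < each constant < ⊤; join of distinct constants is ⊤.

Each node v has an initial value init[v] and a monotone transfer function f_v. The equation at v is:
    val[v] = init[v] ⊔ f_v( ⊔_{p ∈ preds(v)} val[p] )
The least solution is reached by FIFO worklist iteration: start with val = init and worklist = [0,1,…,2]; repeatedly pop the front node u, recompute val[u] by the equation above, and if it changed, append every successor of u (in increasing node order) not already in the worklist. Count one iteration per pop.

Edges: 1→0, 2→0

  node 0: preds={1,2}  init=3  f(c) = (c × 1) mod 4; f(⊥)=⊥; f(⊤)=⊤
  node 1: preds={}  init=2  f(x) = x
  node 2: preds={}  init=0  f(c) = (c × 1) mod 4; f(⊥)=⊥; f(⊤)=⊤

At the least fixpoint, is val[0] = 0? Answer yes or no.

no

Trace (3 dequeues):
  [1] u=0 | in ⊤ | out ⊤ | prev 3 | push {}
  [2] u=1 | in ⊥ | out 2 | ==
  [3] u=2 | in ⊥ | out 0 | ==

Converged values:
  [0] ⊤
  [1] 2
  [2] 0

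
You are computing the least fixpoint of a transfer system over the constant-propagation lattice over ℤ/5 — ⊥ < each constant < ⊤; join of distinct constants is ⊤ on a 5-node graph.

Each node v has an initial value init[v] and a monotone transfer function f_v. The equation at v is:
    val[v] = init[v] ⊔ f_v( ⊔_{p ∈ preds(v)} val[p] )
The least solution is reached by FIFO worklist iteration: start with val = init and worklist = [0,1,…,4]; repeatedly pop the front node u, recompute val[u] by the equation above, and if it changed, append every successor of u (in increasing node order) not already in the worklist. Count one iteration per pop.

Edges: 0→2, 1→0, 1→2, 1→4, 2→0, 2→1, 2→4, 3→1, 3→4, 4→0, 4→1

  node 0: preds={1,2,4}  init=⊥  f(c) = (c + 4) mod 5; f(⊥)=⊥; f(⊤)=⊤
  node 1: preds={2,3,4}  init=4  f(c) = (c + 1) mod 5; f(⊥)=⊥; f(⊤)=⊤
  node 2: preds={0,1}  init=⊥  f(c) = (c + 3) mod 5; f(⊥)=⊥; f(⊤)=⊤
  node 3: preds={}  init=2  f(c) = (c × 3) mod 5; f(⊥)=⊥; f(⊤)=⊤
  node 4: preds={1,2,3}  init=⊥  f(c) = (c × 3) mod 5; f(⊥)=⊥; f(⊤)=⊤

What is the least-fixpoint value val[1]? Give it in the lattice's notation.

Iteration log — 8 steps:
  step 1. node 0  ⊔preds=4  new=3  old=⊥  +wl: 
  step 2. node 1  ⊔preds=2  new=⊤  old=4  +wl: 0
  step 3. node 2  ⊔preds=⊤  new=⊤  old=⊥  +wl: 1
  step 4. node 3  ⊔preds=⊥  new=2  stable
  step 5. node 4  ⊔preds=⊤  new=⊤  old=⊥  +wl: 
  step 6. node 0  ⊔preds=⊤  new=⊤  old=3  +wl: 2
  step 7. node 1  ⊔preds=⊤  new=⊤  stable
  step 8. node 2  ⊔preds=⊤  new=⊤  stable

Least fixpoint reached:
  node 0: ⊤
  node 1: ⊤
  node 2: ⊤
  node 3: 2
  node 4: ⊤

⊤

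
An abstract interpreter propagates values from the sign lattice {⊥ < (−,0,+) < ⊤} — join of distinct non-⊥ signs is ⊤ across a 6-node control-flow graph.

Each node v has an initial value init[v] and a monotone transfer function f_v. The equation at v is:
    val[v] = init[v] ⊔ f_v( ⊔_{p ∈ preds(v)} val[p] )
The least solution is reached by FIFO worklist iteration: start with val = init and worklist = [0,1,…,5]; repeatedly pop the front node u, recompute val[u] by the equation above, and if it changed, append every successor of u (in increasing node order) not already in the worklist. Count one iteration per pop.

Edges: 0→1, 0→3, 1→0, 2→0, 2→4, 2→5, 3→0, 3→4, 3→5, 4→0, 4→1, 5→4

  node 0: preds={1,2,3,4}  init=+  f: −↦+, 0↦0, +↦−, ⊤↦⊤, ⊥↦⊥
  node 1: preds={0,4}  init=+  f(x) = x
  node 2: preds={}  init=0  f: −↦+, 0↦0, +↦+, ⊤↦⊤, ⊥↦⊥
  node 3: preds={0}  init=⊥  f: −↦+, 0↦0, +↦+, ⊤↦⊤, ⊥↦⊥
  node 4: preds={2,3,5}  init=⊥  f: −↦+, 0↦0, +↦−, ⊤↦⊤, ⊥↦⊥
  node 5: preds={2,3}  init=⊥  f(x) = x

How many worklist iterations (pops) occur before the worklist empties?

9

Iteration log — 9 steps:
  step 1. node 0  ⊔preds=⊤  new=⊤  old=+  +wl: 
  step 2. node 1  ⊔preds=⊤  new=⊤  old=+  +wl: 0
  step 3. node 2  ⊔preds=⊥  new=0  stable
  step 4. node 3  ⊔preds=⊤  new=⊤  old=⊥  +wl: 
  step 5. node 4  ⊔preds=⊤  new=⊤  old=⊥  +wl: 1
  step 6. node 5  ⊔preds=⊤  new=⊤  old=⊥  +wl: 4
  step 7. node 0  ⊔preds=⊤  new=⊤  stable
  step 8. node 1  ⊔preds=⊤  new=⊤  stable
  step 9. node 4  ⊔preds=⊤  new=⊤  stable

Least fixpoint reached:
  node 0: ⊤
  node 1: ⊤
  node 2: 0
  node 3: ⊤
  node 4: ⊤
  node 5: ⊤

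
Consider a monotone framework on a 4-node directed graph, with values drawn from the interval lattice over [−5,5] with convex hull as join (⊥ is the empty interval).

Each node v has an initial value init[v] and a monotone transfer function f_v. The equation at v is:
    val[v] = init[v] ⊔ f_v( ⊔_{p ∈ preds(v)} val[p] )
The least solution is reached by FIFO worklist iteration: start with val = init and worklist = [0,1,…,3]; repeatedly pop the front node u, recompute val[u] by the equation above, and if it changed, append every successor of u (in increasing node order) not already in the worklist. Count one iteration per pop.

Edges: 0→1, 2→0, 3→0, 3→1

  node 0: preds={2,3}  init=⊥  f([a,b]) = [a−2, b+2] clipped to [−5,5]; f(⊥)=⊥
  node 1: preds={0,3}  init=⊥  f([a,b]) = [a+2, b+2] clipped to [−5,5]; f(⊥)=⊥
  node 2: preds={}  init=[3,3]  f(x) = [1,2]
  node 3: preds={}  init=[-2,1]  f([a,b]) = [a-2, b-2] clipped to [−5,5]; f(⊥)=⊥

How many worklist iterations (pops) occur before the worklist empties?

Trace (5 dequeues):
  [1] u=0 | in [-2,3] | out [-4,5] | prev ⊥ | push {}
  [2] u=1 | in [-4,5] | out [-2,5] | prev ⊥ | push {}
  [3] u=2 | in ⊥ | out [1,3] | prev [3,3] | push {0}
  [4] u=3 | in ⊥ | out [-2,1] | ==
  [5] u=0 | in [-2,3] | out [-4,5] | ==

Converged values:
  [0] [-4,5]
  [1] [-2,5]
  [2] [1,3]
  [3] [-2,1]

5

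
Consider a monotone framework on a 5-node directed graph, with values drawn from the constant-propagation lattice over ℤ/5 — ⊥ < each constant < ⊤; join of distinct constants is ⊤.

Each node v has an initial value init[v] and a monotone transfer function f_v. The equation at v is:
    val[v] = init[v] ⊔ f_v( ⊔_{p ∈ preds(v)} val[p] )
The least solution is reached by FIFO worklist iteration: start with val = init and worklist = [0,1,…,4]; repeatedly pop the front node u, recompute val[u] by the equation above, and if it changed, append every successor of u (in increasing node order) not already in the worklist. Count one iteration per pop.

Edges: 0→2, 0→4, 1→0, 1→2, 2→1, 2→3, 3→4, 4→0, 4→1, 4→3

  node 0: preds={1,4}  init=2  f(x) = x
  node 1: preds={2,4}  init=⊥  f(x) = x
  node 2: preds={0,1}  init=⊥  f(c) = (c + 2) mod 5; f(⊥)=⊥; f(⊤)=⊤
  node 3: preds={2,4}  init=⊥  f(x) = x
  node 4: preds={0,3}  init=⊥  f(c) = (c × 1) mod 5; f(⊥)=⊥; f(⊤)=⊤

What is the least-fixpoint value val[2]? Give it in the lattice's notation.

⊤

Worklist (12 pops):
  #1 pop 0: in=⊥ → 2 (no change)
  #2 pop 1: in=⊥ → ⊥ (no change)
  #3 pop 2: in=2 → 4 (was ⊥); enqueue [1]
  #4 pop 3: in=4 → 4 (was ⊥); enqueue []
  #5 pop 4: in=⊤ → ⊤ (was ⊥); enqueue [0,3]
  #6 pop 1: in=⊤ → ⊤ (was ⊥); enqueue [2]
  #7 pop 0: in=⊤ → ⊤ (was 2); enqueue [4]
  #8 pop 3: in=⊤ → ⊤ (was 4); enqueue []
  #9 pop 2: in=⊤ → ⊤ (was 4); enqueue [1,3]
  #10 pop 4: in=⊤ → ⊤ (no change)
  #11 pop 1: in=⊤ → ⊤ (no change)
  #12 pop 3: in=⊤ → ⊤ (no change)

Fixpoint:
  val[0] = ⊤
  val[1] = ⊤
  val[2] = ⊤
  val[3] = ⊤
  val[4] = ⊤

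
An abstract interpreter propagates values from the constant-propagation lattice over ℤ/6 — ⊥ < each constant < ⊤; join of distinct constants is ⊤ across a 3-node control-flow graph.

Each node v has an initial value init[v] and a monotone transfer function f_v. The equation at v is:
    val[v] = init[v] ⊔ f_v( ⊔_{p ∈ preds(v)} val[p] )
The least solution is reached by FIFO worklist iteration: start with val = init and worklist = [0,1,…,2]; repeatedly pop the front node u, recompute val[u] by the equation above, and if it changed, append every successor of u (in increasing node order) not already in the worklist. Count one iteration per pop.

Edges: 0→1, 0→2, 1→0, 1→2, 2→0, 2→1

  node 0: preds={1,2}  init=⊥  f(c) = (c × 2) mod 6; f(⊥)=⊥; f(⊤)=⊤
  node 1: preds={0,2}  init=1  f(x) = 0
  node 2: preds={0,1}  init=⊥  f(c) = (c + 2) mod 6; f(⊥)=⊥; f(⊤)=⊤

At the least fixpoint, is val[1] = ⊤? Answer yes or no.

yes

Worklist (6 pops):
  #1 pop 0: in=1 → 2 (was ⊥); enqueue []
  #2 pop 1: in=2 → ⊤ (was 1); enqueue [0]
  #3 pop 2: in=⊤ → ⊤ (was ⊥); enqueue [1]
  #4 pop 0: in=⊤ → ⊤ (was 2); enqueue [2]
  #5 pop 1: in=⊤ → ⊤ (no change)
  #6 pop 2: in=⊤ → ⊤ (no change)

Fixpoint:
  val[0] = ⊤
  val[1] = ⊤
  val[2] = ⊤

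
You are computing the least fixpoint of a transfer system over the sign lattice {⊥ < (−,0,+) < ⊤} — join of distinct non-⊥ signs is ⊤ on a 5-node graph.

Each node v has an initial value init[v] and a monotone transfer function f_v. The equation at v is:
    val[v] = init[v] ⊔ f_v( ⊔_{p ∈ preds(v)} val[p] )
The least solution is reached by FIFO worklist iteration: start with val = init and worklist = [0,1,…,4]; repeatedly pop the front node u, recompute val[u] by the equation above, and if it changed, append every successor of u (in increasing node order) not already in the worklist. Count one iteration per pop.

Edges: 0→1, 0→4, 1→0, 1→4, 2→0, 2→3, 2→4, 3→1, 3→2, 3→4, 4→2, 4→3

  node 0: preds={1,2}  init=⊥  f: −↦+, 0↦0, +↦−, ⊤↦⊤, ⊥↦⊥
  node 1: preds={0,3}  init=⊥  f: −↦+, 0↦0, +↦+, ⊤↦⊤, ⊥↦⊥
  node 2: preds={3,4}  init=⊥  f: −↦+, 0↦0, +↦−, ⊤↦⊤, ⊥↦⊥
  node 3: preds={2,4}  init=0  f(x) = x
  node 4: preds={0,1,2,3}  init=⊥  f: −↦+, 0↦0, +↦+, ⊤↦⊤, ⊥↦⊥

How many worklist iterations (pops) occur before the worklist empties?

10

Iteration log — 10 steps:
  step 1. node 0  ⊔preds=⊥  new=⊥  stable
  step 2. node 1  ⊔preds=0  new=0  old=⊥  +wl: 0
  step 3. node 2  ⊔preds=0  new=0  old=⊥  +wl: 
  step 4. node 3  ⊔preds=0  new=0  stable
  step 5. node 4  ⊔preds=0  new=0  old=⊥  +wl: 2,3
  step 6. node 0  ⊔preds=0  new=0  old=⊥  +wl: 1,4
  step 7. node 2  ⊔preds=0  new=0  stable
  step 8. node 3  ⊔preds=0  new=0  stable
  step 9. node 1  ⊔preds=0  new=0  stable
  step 10. node 4  ⊔preds=0  new=0  stable

Least fixpoint reached:
  node 0: 0
  node 1: 0
  node 2: 0
  node 3: 0
  node 4: 0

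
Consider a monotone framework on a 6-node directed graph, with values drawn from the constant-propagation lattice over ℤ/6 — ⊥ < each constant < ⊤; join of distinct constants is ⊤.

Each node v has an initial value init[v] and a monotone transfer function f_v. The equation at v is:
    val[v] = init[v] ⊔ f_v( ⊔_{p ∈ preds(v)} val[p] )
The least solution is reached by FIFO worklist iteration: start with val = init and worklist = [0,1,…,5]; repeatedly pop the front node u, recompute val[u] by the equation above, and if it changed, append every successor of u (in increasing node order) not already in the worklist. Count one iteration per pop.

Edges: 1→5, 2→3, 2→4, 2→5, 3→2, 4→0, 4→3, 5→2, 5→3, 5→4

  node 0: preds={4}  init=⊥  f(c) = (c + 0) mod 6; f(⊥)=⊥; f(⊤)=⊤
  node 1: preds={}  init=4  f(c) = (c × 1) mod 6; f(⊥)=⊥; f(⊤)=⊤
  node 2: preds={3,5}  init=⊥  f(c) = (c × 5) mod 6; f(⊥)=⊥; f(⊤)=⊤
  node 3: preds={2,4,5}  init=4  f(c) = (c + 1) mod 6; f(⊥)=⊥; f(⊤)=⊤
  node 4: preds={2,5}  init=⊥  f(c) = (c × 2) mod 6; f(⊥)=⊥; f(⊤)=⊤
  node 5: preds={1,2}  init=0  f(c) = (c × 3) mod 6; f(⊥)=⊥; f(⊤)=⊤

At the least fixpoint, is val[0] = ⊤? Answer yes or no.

Trace (10 dequeues):
  [1] u=0 | in ⊥ | out ⊥ | ==
  [2] u=1 | in ⊥ | out 4 | ==
  [3] u=2 | in ⊤ | out ⊤ | prev ⊥ | push {}
  [4] u=3 | in ⊤ | out ⊤ | prev 4 | push {2}
  [5] u=4 | in ⊤ | out ⊤ | prev ⊥ | push {0,3}
  [6] u=5 | in ⊤ | out ⊤ | prev 0 | push {4}
  [7] u=2 | in ⊤ | out ⊤ | ==
  [8] u=0 | in ⊤ | out ⊤ | prev ⊥ | push {}
  [9] u=3 | in ⊤ | out ⊤ | ==
  [10] u=4 | in ⊤ | out ⊤ | ==

Converged values:
  [0] ⊤
  [1] 4
  [2] ⊤
  [3] ⊤
  [4] ⊤
  [5] ⊤

yes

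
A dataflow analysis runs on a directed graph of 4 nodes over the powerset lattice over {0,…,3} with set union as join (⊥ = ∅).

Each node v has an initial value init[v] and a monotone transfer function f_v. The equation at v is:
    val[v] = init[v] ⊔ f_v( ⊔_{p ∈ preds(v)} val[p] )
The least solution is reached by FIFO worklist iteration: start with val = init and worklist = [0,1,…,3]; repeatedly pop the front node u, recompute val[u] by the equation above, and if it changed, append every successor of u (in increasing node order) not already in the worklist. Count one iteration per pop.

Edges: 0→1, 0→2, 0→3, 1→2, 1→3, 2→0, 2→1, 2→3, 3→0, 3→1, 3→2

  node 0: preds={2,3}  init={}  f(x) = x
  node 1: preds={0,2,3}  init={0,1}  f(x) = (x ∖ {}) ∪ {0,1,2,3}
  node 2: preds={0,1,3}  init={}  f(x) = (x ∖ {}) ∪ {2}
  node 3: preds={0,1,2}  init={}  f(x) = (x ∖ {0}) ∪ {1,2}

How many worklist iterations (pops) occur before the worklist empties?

8

Worklist (8 pops):
  #1 pop 0: in={} → {} (no change)
  #2 pop 1: in={} → {0,1,2,3} (was {0,1}); enqueue []
  #3 pop 2: in={0,1,2,3} → {0,1,2,3} (was {}); enqueue [0,1]
  #4 pop 3: in={0,1,2,3} → {1,2,3} (was {}); enqueue [2]
  #5 pop 0: in={0,1,2,3} → {0,1,2,3} (was {}); enqueue [3]
  #6 pop 1: in={0,1,2,3} → {0,1,2,3} (no change)
  #7 pop 2: in={0,1,2,3} → {0,1,2,3} (no change)
  #8 pop 3: in={0,1,2,3} → {1,2,3} (no change)

Fixpoint:
  val[0] = {0,1,2,3}
  val[1] = {0,1,2,3}
  val[2] = {0,1,2,3}
  val[3] = {1,2,3}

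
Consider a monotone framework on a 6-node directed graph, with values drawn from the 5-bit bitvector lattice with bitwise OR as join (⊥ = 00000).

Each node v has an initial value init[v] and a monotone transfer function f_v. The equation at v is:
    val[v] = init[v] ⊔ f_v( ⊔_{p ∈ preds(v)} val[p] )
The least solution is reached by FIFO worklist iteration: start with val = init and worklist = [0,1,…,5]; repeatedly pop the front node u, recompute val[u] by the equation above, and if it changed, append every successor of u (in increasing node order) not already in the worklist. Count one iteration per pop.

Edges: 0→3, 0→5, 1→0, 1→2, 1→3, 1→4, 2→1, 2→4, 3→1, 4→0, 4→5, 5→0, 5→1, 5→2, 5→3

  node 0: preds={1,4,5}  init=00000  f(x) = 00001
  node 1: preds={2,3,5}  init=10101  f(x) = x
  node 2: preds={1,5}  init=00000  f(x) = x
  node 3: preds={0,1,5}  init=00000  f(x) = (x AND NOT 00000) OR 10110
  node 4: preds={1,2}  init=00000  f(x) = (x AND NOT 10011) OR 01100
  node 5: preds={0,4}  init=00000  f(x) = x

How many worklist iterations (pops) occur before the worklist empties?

Worklist (12 pops):
  #1 pop 0: in=10101 → 00001 (was 00000); enqueue []
  #2 pop 1: in=00000 → 10101 (no change)
  #3 pop 2: in=10101 → 10101 (was 00000); enqueue [1]
  #4 pop 3: in=10101 → 10111 (was 00000); enqueue []
  #5 pop 4: in=10101 → 01100 (was 00000); enqueue [0]
  #6 pop 5: in=01101 → 01101 (was 00000); enqueue [2,3]
  #7 pop 1: in=11111 → 11111 (was 10101); enqueue [4]
  #8 pop 0: in=11111 → 00001 (no change)
  #9 pop 2: in=11111 → 11111 (was 10101); enqueue [1]
  #10 pop 3: in=11111 → 11111 (was 10111); enqueue []
  #11 pop 4: in=11111 → 01100 (no change)
  #12 pop 1: in=11111 → 11111 (no change)

Fixpoint:
  val[0] = 00001
  val[1] = 11111
  val[2] = 11111
  val[3] = 11111
  val[4] = 01100
  val[5] = 01101

12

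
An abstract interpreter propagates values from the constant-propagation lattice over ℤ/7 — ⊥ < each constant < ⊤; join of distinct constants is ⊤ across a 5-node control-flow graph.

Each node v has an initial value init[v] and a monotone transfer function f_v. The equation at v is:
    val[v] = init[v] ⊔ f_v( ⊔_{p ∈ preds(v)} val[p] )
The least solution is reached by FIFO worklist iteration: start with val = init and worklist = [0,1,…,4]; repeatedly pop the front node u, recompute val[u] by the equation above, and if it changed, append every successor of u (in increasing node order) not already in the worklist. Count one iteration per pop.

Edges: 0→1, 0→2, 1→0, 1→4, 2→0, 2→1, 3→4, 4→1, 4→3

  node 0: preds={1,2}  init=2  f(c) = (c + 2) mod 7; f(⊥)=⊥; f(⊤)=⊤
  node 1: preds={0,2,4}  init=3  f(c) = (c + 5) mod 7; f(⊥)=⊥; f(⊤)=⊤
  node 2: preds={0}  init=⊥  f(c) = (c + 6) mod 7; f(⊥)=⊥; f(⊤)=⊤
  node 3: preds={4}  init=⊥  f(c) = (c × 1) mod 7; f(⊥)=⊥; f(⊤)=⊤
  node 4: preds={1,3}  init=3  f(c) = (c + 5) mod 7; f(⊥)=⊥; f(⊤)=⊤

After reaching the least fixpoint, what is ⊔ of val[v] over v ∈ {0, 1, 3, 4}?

Iteration log — 9 steps:
  step 1. node 0  ⊔preds=3  new=⊤  old=2  +wl: 
  step 2. node 1  ⊔preds=⊤  new=⊤  old=3  +wl: 0
  step 3. node 2  ⊔preds=⊤  new=⊤  old=⊥  +wl: 1
  step 4. node 3  ⊔preds=3  new=3  old=⊥  +wl: 
  step 5. node 4  ⊔preds=⊤  new=⊤  old=3  +wl: 3
  step 6. node 0  ⊔preds=⊤  new=⊤  stable
  step 7. node 1  ⊔preds=⊤  new=⊤  stable
  step 8. node 3  ⊔preds=⊤  new=⊤  old=3  +wl: 4
  step 9. node 4  ⊔preds=⊤  new=⊤  stable

Least fixpoint reached:
  node 0: ⊤
  node 1: ⊤
  node 2: ⊤
  node 3: ⊤
  node 4: ⊤

⊤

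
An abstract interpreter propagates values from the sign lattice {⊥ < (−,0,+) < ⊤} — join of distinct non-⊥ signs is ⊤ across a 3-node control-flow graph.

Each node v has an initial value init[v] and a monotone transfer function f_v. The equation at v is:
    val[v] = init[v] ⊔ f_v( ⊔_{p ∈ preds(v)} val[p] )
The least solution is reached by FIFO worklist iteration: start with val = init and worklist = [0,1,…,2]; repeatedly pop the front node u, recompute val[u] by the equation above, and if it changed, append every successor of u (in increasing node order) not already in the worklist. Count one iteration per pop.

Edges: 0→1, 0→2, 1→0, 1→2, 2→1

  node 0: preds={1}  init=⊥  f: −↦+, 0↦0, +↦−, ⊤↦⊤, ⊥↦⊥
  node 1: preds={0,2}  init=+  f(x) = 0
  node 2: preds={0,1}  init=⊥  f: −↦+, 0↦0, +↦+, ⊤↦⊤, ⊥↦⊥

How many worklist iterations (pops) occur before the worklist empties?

Worklist (6 pops):
  #1 pop 0: in=+ → − (was ⊥); enqueue []
  #2 pop 1: in=− → ⊤ (was +); enqueue [0]
  #3 pop 2: in=⊤ → ⊤ (was ⊥); enqueue [1]
  #4 pop 0: in=⊤ → ⊤ (was −); enqueue [2]
  #5 pop 1: in=⊤ → ⊤ (no change)
  #6 pop 2: in=⊤ → ⊤ (no change)

Fixpoint:
  val[0] = ⊤
  val[1] = ⊤
  val[2] = ⊤

6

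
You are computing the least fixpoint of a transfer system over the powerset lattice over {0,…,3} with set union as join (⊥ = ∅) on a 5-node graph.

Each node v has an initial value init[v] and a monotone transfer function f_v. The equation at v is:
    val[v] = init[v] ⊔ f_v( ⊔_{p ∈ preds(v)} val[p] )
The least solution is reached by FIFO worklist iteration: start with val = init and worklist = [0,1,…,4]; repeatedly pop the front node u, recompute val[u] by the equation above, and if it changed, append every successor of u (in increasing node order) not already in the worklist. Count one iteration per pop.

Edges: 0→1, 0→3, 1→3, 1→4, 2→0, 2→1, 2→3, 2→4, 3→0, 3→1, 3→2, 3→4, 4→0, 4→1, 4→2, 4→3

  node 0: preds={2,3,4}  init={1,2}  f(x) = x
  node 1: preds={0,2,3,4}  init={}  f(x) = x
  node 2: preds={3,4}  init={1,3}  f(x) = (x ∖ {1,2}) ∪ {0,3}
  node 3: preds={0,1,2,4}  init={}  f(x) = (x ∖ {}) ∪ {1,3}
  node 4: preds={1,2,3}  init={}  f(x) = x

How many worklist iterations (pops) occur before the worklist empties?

Trace (10 dequeues):
  [1] u=0 | in {1,3} | out {1,2,3} | prev {1,2} | push {}
  [2] u=1 | in {1,2,3} | out {1,2,3} | prev {} | push {}
  [3] u=2 | in {} | out {0,1,3} | prev {1,3} | push {0,1}
  [4] u=3 | in {0,1,2,3} | out {0,1,2,3} | prev {} | push {2}
  [5] u=4 | in {0,1,2,3} | out {0,1,2,3} | prev {} | push {3}
  [6] u=0 | in {0,1,2,3} | out {0,1,2,3} | prev {1,2,3} | push {}
  [7] u=1 | in {0,1,2,3} | out {0,1,2,3} | prev {1,2,3} | push {4}
  [8] u=2 | in {0,1,2,3} | out {0,1,3} | ==
  [9] u=3 | in {0,1,2,3} | out {0,1,2,3} | ==
  [10] u=4 | in {0,1,2,3} | out {0,1,2,3} | ==

Converged values:
  [0] {0,1,2,3}
  [1] {0,1,2,3}
  [2] {0,1,3}
  [3] {0,1,2,3}
  [4] {0,1,2,3}

10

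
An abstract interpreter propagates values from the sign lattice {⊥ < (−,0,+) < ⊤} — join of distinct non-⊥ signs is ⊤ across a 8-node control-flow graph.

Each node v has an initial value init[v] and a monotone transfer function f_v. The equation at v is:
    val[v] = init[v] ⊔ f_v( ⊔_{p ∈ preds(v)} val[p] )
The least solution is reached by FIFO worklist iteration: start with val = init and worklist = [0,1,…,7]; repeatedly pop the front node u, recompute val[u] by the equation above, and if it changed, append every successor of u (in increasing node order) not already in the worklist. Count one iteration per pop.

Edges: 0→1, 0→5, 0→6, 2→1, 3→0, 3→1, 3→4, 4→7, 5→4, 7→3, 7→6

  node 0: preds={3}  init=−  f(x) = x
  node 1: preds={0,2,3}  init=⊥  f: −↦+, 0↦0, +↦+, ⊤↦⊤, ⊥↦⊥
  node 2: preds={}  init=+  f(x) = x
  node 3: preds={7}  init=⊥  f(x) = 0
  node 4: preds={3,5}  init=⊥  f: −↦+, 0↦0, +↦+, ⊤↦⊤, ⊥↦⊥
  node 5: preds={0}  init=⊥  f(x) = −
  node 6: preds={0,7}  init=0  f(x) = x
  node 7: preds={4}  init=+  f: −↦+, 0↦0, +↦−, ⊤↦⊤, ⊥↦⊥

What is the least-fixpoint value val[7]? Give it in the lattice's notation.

Iteration log — 15 steps:
  step 1. node 0  ⊔preds=⊥  new=−  stable
  step 2. node 1  ⊔preds=⊤  new=⊤  old=⊥  +wl: 
  step 3. node 2  ⊔preds=⊥  new=+  stable
  step 4. node 3  ⊔preds=+  new=0  old=⊥  +wl: 0,1
  step 5. node 4  ⊔preds=0  new=0  old=⊥  +wl: 
  step 6. node 5  ⊔preds=−  new=−  old=⊥  +wl: 4
  step 7. node 6  ⊔preds=⊤  new=⊤  old=0  +wl: 
  step 8. node 7  ⊔preds=0  new=⊤  old=+  +wl: 3,6
  step 9. node 0  ⊔preds=0  new=⊤  old=−  +wl: 5
  step 10. node 1  ⊔preds=⊤  new=⊤  stable
  step 11. node 4  ⊔preds=⊤  new=⊤  old=0  +wl: 7
  step 12. node 3  ⊔preds=⊤  new=0  stable
  step 13. node 6  ⊔preds=⊤  new=⊤  stable
  step 14. node 5  ⊔preds=⊤  new=−  stable
  step 15. node 7  ⊔preds=⊤  new=⊤  stable

Least fixpoint reached:
  node 0: ⊤
  node 1: ⊤
  node 2: +
  node 3: 0
  node 4: ⊤
  node 5: −
  node 6: ⊤
  node 7: ⊤

⊤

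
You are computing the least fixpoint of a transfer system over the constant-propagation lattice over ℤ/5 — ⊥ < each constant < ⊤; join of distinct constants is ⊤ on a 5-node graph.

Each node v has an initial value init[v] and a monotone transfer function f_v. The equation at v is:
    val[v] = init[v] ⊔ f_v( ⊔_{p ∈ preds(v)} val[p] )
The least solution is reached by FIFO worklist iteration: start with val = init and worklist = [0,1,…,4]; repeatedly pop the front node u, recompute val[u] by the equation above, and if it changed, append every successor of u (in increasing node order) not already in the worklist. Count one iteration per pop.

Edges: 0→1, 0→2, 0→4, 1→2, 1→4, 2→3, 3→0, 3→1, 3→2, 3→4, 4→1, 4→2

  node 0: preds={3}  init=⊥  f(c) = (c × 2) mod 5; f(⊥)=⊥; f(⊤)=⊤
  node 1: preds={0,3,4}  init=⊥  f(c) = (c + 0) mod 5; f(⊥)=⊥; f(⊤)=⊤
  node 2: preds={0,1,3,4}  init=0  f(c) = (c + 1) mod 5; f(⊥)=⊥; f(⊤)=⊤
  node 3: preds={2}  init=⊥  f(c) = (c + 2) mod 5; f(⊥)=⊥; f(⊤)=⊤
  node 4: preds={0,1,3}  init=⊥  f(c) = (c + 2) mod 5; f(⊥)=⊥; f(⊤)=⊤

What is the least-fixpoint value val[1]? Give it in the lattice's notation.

Worklist (16 pops):
  #1 pop 0: in=⊥ → ⊥ (no change)
  #2 pop 1: in=⊥ → ⊥ (no change)
  #3 pop 2: in=⊥ → 0 (no change)
  #4 pop 3: in=0 → 2 (was ⊥); enqueue [0,1,2]
  #5 pop 4: in=2 → 4 (was ⊥); enqueue []
  #6 pop 0: in=2 → 4 (was ⊥); enqueue [4]
  #7 pop 1: in=⊤ → ⊤ (was ⊥); enqueue []
  #8 pop 2: in=⊤ → ⊤ (was 0); enqueue [3]
  #9 pop 4: in=⊤ → ⊤ (was 4); enqueue [1,2]
  #10 pop 3: in=⊤ → ⊤ (was 2); enqueue [0,4]
  #11 pop 1: in=⊤ → ⊤ (no change)
  #12 pop 2: in=⊤ → ⊤ (no change)
  #13 pop 0: in=⊤ → ⊤ (was 4); enqueue [1,2]
  #14 pop 4: in=⊤ → ⊤ (no change)
  #15 pop 1: in=⊤ → ⊤ (no change)
  #16 pop 2: in=⊤ → ⊤ (no change)

Fixpoint:
  val[0] = ⊤
  val[1] = ⊤
  val[2] = ⊤
  val[3] = ⊤
  val[4] = ⊤

⊤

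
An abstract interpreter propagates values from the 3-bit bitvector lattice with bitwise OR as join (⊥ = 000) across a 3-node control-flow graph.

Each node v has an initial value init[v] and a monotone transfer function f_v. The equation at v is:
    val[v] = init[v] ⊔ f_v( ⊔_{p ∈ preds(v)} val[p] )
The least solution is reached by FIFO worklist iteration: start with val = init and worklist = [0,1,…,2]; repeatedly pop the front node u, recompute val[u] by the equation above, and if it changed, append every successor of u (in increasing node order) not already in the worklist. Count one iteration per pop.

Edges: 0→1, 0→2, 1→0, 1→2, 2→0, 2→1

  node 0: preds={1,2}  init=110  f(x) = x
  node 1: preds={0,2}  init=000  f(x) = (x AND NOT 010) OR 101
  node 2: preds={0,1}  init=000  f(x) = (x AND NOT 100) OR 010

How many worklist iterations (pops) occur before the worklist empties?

Worklist (6 pops):
  #1 pop 0: in=000 → 110 (no change)
  #2 pop 1: in=110 → 101 (was 000); enqueue [0]
  #3 pop 2: in=111 → 011 (was 000); enqueue [1]
  #4 pop 0: in=111 → 111 (was 110); enqueue [2]
  #5 pop 1: in=111 → 101 (no change)
  #6 pop 2: in=111 → 011 (no change)

Fixpoint:
  val[0] = 111
  val[1] = 101
  val[2] = 011

6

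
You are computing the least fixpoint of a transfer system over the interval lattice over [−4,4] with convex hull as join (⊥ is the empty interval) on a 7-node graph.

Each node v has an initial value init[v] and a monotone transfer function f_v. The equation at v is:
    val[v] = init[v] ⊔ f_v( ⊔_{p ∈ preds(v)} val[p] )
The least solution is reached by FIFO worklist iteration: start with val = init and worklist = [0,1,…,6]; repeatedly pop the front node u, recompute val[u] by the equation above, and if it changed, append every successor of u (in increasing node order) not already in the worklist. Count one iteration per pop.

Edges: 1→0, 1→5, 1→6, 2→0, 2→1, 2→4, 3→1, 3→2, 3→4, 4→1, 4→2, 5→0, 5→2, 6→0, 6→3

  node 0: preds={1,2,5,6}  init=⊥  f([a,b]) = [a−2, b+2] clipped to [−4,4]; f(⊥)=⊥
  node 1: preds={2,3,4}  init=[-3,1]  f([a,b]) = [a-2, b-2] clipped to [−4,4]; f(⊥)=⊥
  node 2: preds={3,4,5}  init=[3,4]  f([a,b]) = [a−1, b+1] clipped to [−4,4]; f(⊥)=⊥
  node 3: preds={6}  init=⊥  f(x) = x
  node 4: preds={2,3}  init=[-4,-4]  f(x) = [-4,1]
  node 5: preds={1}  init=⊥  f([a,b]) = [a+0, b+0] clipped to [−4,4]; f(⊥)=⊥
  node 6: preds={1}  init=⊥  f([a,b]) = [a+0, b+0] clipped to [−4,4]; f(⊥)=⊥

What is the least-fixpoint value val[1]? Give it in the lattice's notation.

[-4,2]

Iteration log — 14 steps:
  step 1. node 0  ⊔preds=[-3,4]  new=[-4,4]  old=⊥  +wl: 
  step 2. node 1  ⊔preds=[-4,4]  new=[-4,2]  old=[-3,1]  +wl: 0
  step 3. node 2  ⊔preds=[-4,-4]  new=[-4,4]  old=[3,4]  +wl: 1
  step 4. node 3  ⊔preds=⊥  new=⊥  stable
  step 5. node 4  ⊔preds=[-4,4]  new=[-4,1]  old=[-4,-4]  +wl: 2
  step 6. node 5  ⊔preds=[-4,2]  new=[-4,2]  old=⊥  +wl: 
  step 7. node 6  ⊔preds=[-4,2]  new=[-4,2]  old=⊥  +wl: 3
  step 8. node 0  ⊔preds=[-4,4]  new=[-4,4]  stable
  step 9. node 1  ⊔preds=[-4,4]  new=[-4,2]  stable
  step 10. node 2  ⊔preds=[-4,2]  new=[-4,4]  stable
  step 11. node 3  ⊔preds=[-4,2]  new=[-4,2]  old=⊥  +wl: 1,2,4
  step 12. node 1  ⊔preds=[-4,4]  new=[-4,2]  stable
  step 13. node 2  ⊔preds=[-4,2]  new=[-4,4]  stable
  step 14. node 4  ⊔preds=[-4,4]  new=[-4,1]  stable

Least fixpoint reached:
  node 0: [-4,4]
  node 1: [-4,2]
  node 2: [-4,4]
  node 3: [-4,2]
  node 4: [-4,1]
  node 5: [-4,2]
  node 6: [-4,2]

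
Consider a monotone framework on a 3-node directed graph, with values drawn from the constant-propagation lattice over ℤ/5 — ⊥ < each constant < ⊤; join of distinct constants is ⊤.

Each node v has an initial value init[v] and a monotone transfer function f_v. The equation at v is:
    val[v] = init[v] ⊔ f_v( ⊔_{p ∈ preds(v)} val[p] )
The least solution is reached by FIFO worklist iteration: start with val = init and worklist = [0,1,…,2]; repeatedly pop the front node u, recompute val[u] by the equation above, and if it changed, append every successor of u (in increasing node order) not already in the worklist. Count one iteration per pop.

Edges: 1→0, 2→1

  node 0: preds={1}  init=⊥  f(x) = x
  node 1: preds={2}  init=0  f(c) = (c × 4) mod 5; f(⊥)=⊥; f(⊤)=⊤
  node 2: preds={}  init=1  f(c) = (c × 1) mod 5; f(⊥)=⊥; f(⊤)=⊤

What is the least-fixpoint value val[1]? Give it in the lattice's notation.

Iteration log — 4 steps:
  step 1. node 0  ⊔preds=0  new=0  old=⊥  +wl: 
  step 2. node 1  ⊔preds=1  new=⊤  old=0  +wl: 0
  step 3. node 2  ⊔preds=⊥  new=1  stable
  step 4. node 0  ⊔preds=⊤  new=⊤  old=0  +wl: 

Least fixpoint reached:
  node 0: ⊤
  node 1: ⊤
  node 2: 1

⊤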